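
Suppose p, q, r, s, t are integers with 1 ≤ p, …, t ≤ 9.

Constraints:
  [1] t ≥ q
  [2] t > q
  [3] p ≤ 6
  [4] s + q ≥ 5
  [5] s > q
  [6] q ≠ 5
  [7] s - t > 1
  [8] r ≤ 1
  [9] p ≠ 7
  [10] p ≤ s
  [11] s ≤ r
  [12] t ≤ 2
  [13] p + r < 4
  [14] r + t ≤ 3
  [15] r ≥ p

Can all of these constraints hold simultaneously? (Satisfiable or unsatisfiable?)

From constraints 8 and 11: s ≤ r ≤ 1. From constraints 1 and 12: q ≤ t ≤ 2. Hence s + q ≤ 3. But constraint 4 requires s + q ≥ 5, and 5 > 3. Contradiction.

Unsatisfiable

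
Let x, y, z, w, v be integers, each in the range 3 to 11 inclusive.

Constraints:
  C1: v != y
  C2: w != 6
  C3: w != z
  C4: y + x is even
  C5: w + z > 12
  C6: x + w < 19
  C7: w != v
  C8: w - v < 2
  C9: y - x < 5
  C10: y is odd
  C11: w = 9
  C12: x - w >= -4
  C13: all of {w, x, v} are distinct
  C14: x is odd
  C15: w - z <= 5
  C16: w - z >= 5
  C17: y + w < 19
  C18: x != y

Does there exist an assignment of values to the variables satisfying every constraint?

One satisfying assignment is x = 7, y = 9, z = 4, w = 9, v = 10.
For the less obvious constraints — constraint 5: w + z = 13; constraint 6: x + w = 16; constraint 8: w - v = -1 — and the others hold by inspection.

Satisfiable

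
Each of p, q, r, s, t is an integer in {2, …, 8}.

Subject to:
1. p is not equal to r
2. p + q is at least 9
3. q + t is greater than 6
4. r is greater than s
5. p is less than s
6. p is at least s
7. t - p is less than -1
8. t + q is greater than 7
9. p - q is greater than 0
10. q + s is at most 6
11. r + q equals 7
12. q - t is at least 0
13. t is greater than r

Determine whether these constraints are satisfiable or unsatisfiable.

Constraints 4, 5, 9, 12, and 13 give r < t, t ≤ q, q < p, p < s, s < r. Chaining: r < t ≤ q < p < s < r, which forces r < r — impossible.

Unsatisfiable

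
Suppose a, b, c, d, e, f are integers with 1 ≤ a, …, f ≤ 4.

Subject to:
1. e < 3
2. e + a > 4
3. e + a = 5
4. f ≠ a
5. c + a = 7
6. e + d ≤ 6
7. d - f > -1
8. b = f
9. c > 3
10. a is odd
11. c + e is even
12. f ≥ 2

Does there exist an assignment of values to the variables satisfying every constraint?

Take a = 3, b = 2, c = 4, d = 4, e = 2, f = 2. Then constraint 2: e + a = 5; constraint 3: e + a = 5, and every other listed constraint is also met.

Satisfiable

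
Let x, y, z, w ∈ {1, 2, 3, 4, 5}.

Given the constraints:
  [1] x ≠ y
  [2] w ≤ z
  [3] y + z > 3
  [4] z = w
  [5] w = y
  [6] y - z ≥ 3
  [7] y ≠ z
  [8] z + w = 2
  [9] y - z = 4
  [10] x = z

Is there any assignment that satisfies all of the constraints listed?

From constraints 4, 5, and 10, x = z = w = y, so x = y. But constraint 1 says x ≠ y. Contradiction.

Unsatisfiable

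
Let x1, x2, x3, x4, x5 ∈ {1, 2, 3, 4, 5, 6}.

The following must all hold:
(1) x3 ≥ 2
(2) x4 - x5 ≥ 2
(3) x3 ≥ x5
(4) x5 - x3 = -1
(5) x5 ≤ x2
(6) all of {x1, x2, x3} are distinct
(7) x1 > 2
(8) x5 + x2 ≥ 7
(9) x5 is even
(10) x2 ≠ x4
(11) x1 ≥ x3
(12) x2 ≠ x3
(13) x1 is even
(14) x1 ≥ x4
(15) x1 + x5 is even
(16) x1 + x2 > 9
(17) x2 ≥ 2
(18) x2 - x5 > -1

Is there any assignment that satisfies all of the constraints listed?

Try x1 = 6, x2 = 4, x3 = 5, x4 = 6, x5 = 4.
Check constraint 2: x4 - x5 = 2; constraint 4: x5 - x3 = -1; constraint 8: x5 + x2 = 8. The remaining constraints are straightforward to verify.

Satisfiable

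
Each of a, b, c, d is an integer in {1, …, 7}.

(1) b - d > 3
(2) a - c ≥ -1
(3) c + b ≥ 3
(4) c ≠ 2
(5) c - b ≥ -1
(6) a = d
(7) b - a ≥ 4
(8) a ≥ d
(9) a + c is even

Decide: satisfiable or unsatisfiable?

Unsatisfiable

Constraints 2, 5, and 7 give c − b ≥ -1, b − a ≥ 4, a − c ≥ -1.
Adding all 3 inequalities: the left sides telescope to 0, and the right sides sum to (-1) + 4 + (-1) = 2. So 0 ≥ 2, which is false.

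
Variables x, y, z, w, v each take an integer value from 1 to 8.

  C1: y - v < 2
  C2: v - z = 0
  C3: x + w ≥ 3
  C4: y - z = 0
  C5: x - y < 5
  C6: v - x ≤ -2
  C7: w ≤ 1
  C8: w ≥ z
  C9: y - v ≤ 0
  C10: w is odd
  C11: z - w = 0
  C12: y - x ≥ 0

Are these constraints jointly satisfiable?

Constraints 6, 9, and 12 give y − x ≥ 0, x − v ≥ 2, v − y ≥ 0.
Adding all 3 inequalities: the left sides telescope to 0, and the right sides sum to 0 + 2 + 0 = 2. So 0 ≥ 2, which is false.

Unsatisfiable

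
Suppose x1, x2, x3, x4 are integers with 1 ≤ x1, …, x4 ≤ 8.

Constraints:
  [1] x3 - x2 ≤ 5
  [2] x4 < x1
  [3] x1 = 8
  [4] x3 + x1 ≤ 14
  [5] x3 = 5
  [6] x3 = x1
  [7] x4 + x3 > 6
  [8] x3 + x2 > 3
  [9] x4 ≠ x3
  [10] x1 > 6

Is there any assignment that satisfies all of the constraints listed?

Unsatisfiable

Constraint 5 fixes x3 = 5 and constraint 3 fixes x1 = 8, but constraint 6 requires x3 = x1. Since 5 ≠ 8, contradiction.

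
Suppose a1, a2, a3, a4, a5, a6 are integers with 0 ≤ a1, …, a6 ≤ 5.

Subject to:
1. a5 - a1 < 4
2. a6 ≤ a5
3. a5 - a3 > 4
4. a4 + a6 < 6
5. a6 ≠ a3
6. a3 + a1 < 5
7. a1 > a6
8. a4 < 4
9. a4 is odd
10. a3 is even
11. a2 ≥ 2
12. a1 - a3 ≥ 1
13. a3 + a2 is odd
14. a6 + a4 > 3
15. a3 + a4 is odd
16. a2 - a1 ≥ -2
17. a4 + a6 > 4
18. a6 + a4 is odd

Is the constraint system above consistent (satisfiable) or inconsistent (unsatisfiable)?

One satisfying assignment is a1 = 3, a2 = 3, a3 = 0, a4 = 3, a5 = 5, a6 = 2.
For the less obvious constraints — constraint 1: a5 - a1 = 2; constraint 3: a5 - a3 = 5 — and the others hold by inspection.

Satisfiable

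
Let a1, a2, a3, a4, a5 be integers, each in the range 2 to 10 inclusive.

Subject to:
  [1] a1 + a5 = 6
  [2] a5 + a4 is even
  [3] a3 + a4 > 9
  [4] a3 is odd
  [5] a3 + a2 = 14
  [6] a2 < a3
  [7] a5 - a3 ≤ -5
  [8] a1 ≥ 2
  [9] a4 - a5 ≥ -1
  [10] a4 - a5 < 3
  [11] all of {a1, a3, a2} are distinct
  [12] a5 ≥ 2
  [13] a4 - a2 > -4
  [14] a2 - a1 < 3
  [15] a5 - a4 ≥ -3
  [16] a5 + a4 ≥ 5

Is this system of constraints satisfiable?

Satisfiable

Take a1 = 3, a2 = 5, a3 = 9, a4 = 3, a5 = 3. Then constraint 1: a1 + a5 = 6; constraint 3: a3 + a4 = 12, and every other listed constraint is also met.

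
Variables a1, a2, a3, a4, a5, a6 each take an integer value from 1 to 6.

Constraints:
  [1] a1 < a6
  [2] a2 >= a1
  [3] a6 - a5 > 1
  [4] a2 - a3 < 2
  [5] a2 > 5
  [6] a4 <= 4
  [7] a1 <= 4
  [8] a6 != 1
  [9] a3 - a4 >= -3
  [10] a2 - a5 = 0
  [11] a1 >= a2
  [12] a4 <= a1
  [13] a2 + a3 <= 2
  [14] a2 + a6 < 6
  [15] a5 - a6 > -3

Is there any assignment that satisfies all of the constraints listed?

From constraint 5: a2 ≥ 6. From constraints 7 and 11: a2 ≤ a1 and a1 ≤ 4, so a2 ≤ 4. But 4 < 6, so no value of a2 works.

Unsatisfiable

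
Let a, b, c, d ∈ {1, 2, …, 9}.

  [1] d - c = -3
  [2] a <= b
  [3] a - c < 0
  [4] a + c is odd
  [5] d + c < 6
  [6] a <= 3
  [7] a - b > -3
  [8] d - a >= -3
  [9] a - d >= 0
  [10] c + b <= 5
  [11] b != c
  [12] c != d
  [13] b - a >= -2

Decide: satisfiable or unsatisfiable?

Satisfiable

Setting (a, b, c, d) = (1, 1, 4, 1) satisfies everything: constraint 1: d - c = -3; constraint 3: a - c = -3; constraint 5: d + c = 5, and the others follow.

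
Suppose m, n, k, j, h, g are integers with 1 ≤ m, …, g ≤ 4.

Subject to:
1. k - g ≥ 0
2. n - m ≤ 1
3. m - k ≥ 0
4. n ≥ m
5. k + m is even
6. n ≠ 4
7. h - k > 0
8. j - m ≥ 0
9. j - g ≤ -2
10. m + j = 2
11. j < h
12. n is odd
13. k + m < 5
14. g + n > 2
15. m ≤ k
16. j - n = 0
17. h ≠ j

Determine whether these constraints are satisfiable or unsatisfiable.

Unsatisfiable

Constraints 1, 3, 8, and 9 give k − g ≥ 0, g − j ≥ 2, j − m ≥ 0, m − k ≥ 0.
Adding all 4 inequalities: the left sides telescope to 0, and the right sides sum to 0 + 2 + 0 + 0 = 2. So 0 ≥ 2, which is false.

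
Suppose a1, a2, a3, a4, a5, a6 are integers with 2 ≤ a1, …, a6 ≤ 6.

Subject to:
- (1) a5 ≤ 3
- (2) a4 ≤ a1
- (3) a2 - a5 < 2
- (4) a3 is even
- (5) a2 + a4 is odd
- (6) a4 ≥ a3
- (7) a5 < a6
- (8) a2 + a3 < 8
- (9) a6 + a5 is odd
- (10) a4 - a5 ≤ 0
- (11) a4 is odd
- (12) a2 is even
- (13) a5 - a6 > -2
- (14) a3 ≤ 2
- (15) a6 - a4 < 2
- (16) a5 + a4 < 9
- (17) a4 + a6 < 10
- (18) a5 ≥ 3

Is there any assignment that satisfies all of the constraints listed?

Satisfiable

Try a1 = 6, a2 = 4, a3 = 2, a4 = 3, a5 = 3, a6 = 4.
Check constraint 3: a2 - a5 = 1; constraint 8: a2 + a3 = 6. The remaining constraints are straightforward to verify.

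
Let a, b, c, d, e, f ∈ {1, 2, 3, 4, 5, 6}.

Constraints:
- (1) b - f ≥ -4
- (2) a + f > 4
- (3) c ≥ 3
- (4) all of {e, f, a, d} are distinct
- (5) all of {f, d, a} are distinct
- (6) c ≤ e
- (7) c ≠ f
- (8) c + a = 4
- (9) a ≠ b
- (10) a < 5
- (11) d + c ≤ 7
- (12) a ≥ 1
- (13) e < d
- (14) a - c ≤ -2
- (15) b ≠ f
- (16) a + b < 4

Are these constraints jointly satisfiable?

One satisfying assignment is a = 1, b = 2, c = 3, d = 4, e = 3, f = 6.
For the less obvious constraints — constraint 1: b - f = -4; constraint 2: a + f = 7 — and the others hold by inspection.

Satisfiable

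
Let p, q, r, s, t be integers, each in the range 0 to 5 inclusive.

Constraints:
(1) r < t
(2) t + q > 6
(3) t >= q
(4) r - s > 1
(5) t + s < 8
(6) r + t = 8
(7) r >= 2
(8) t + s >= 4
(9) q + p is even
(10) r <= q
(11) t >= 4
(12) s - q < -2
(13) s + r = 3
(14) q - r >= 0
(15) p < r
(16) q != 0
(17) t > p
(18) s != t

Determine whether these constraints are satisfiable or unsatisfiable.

Satisfiable

The assignment p = 1, q = 3, r = 3, s = 0, t = 5 works:
  constraint 2 holds since t + q = 8.
  constraint 4 holds since r - s = 3.
The rest check out directly.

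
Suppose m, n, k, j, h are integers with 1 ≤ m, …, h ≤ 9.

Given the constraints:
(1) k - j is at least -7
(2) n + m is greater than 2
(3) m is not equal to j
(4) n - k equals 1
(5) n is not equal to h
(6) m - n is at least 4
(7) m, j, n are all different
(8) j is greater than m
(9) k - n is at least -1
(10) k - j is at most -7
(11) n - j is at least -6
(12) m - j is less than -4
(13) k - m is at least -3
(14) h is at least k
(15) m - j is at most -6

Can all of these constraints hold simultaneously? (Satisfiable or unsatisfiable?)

Unsatisfiable

Constraints 6, 10, 11, and 13 give j − k ≥ 7, k − m ≥ -3, m − n ≥ 4, n − j ≥ -6.
Adding all 4 inequalities: the left sides telescope to 0, and the right sides sum to 7 + (-3) + 4 + (-6) = 2. So 0 ≥ 2, which is false.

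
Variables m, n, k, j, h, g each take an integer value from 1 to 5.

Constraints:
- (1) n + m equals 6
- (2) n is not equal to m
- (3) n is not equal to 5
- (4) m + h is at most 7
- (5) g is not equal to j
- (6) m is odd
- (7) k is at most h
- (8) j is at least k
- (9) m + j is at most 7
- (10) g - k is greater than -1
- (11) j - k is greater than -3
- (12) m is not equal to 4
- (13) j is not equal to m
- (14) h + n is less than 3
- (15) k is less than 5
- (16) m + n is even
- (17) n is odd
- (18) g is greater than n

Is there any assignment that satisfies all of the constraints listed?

Take m = 5, n = 1, k = 1, j = 1, h = 1, g = 3. Then constraint 1: n + m = 6; constraint 4: m + h = 6; constraint 9: m + j = 6, and every other listed constraint is also met.

Satisfiable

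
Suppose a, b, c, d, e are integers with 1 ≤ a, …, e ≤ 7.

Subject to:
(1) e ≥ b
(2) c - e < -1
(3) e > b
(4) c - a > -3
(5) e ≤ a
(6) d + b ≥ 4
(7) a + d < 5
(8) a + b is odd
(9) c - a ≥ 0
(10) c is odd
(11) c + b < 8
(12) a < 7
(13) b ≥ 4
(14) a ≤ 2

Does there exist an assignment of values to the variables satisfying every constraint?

From constraints 1 and 13: e ≥ b and b ≥ 4, so e ≥ 4. From constraints 5 and 14: e ≤ a and a ≤ 2, so e ≤ 2. But 2 < 4, so no value of e works.

Unsatisfiable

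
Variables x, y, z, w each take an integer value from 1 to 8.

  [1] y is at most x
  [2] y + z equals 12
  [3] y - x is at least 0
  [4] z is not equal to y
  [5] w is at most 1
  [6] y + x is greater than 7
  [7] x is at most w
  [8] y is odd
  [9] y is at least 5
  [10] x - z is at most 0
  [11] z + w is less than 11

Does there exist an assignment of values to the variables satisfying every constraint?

From constraints 1 and 9: x ≥ y and y ≥ 5, so x ≥ 5. From constraints 5 and 7: x ≤ w and w ≤ 1, so x ≤ 1. But 1 < 5, so no value of x works.

Unsatisfiable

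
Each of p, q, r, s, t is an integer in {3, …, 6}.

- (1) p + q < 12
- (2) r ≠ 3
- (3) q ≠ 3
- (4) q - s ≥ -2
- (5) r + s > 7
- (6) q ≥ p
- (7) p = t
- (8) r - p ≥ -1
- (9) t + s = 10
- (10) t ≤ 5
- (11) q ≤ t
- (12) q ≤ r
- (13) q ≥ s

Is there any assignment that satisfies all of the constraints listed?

Satisfiable

One satisfying assignment is p = 5, q = 5, r = 5, s = 5, t = 5.
For the less obvious constraints — constraint 1: p + q = 10; constraint 4: q - s = 0; constraint 5: r + s = 10 — and the others hold by inspection.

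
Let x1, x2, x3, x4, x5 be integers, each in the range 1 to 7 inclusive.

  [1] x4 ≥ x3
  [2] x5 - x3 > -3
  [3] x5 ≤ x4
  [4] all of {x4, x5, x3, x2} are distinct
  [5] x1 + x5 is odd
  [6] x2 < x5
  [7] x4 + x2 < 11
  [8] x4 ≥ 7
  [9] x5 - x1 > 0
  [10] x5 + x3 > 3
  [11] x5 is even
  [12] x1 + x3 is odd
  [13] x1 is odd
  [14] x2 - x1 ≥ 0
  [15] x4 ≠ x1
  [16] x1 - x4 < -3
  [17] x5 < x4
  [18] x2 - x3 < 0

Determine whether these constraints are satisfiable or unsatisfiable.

One satisfying assignment is x1 = 1, x2 = 1, x3 = 4, x4 = 7, x5 = 2.
For the less obvious constraints — constraint 2: x5 - x3 = -2; constraint 7: x4 + x2 = 8; constraint 9: x5 - x1 = 1 — and the others hold by inspection.

Satisfiable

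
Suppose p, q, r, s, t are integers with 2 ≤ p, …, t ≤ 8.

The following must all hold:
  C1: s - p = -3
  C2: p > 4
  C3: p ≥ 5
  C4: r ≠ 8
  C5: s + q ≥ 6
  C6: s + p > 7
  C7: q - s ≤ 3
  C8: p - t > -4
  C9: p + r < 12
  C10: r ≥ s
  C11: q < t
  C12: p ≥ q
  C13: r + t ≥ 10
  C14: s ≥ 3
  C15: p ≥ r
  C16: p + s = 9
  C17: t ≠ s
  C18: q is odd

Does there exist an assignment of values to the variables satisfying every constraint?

The assignment p = 6, q = 5, r = 4, s = 3, t = 8 works:
  constraint 1 holds since s - p = -3.
  constraint 5 holds since s + q = 8.
  constraint 6 holds since s + p = 9.
The rest check out directly.

Satisfiable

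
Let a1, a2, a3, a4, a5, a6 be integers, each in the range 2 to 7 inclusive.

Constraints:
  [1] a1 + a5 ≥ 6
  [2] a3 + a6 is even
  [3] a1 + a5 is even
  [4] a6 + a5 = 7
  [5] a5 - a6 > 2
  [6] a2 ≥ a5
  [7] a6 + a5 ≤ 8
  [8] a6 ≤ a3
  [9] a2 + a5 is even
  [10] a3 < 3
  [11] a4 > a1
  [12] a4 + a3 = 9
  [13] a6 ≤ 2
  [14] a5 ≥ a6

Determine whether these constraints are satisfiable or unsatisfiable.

Satisfiable

Try a1 = 3, a2 = 7, a3 = 2, a4 = 7, a5 = 5, a6 = 2.
Check constraint 1: a1 + a5 = 8; constraint 4: a6 + a5 = 7; constraint 5: a5 - a6 = 3. The remaining constraints are straightforward to verify.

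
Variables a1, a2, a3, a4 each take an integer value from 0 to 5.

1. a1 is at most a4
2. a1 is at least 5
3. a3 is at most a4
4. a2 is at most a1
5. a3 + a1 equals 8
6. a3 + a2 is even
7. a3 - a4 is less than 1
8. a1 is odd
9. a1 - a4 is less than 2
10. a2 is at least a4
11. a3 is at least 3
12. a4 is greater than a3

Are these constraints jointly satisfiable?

Satisfiable

One satisfying assignment is a1 = 5, a2 = 5, a3 = 3, a4 = 5.
For the less obvious constraints — constraint 5: a3 + a1 = 8; constraint 7: a3 - a4 = -2 — and the others hold by inspection.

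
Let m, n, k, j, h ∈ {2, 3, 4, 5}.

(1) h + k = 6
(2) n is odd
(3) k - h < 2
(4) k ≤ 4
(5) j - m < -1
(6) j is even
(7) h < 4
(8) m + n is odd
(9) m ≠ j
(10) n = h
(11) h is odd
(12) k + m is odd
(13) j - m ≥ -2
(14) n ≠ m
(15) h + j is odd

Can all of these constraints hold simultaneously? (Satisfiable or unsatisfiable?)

Satisfiable

Take m = 4, n = 3, k = 3, j = 2, h = 3. Then constraint 1: h + k = 6; constraint 3: k - h = 0; constraint 5: j - m = -2, and every other listed constraint is also met.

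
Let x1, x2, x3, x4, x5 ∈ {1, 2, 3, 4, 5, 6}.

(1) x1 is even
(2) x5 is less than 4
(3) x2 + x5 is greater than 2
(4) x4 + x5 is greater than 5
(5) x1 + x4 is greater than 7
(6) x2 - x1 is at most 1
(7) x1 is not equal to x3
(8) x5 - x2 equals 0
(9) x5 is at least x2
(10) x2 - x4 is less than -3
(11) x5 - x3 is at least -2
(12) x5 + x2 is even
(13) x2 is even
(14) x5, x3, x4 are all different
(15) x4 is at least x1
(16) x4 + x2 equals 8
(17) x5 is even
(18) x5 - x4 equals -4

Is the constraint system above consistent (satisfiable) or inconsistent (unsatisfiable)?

Satisfiable

One satisfying assignment is x1 = 2, x2 = 2, x3 = 3, x4 = 6, x5 = 2.
For the less obvious constraints — constraint 3: x2 + x5 = 4; constraint 4: x4 + x5 = 8; constraint 5: x1 + x4 = 8 — and the others hold by inspection.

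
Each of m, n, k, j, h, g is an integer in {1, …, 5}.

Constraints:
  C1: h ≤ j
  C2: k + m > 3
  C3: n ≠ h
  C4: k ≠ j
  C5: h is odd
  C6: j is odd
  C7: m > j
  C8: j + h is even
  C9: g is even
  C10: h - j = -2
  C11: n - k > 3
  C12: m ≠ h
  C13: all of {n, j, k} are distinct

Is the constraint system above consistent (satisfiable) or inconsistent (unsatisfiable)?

Try m = 4, n = 5, k = 1, j = 3, h = 1, g = 4.
Check constraint 2: k + m = 5; constraint 10: h - j = -2; constraint 11: n - k = 4. The remaining constraints are straightforward to verify.

Satisfiable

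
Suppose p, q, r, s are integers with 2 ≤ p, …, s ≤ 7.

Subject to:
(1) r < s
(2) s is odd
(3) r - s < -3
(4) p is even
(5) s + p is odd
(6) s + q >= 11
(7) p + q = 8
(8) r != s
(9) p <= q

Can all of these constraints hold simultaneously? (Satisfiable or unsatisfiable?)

Satisfiable

Try p = 2, q = 6, r = 2, s = 7.
Check constraint 3: r - s = -5; constraint 6: s + q = 13; constraint 7: p + q = 8. The remaining constraints are straightforward to verify.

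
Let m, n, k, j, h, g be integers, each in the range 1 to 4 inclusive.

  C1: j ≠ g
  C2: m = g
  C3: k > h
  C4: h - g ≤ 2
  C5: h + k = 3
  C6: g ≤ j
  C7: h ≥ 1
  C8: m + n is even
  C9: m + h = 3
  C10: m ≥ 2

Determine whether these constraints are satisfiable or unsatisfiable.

Try m = 2, n = 2, k = 2, j = 4, h = 1, g = 2.
Check constraint 4: h - g = -1; constraint 5: h + k = 3; constraint 9: m + h = 3. The remaining constraints are straightforward to verify.

Satisfiable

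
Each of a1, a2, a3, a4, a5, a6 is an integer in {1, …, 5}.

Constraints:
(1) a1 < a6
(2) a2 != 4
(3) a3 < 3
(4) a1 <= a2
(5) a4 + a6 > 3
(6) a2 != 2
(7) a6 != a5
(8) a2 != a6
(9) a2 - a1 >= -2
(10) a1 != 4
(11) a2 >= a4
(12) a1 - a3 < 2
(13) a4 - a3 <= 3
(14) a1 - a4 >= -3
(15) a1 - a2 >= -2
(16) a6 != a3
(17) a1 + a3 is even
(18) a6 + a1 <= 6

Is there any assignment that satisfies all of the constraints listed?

Setting (a1, a2, a3, a4, a5, a6) = (1, 1, 1, 1, 3, 4) satisfies everything: constraint 5: a4 + a6 = 5; constraint 9: a2 - a1 = 0, and the others follow.

Satisfiable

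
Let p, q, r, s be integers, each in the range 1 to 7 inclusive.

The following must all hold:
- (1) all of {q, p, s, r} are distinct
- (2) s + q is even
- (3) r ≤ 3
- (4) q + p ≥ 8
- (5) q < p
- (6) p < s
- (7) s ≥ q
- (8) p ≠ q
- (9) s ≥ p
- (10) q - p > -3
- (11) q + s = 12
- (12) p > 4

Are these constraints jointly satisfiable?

Setting (p, q, r, s) = (6, 5, 2, 7) satisfies everything: constraint 4: q + p = 11; constraint 10: q - p = -1, and the others follow.

Satisfiable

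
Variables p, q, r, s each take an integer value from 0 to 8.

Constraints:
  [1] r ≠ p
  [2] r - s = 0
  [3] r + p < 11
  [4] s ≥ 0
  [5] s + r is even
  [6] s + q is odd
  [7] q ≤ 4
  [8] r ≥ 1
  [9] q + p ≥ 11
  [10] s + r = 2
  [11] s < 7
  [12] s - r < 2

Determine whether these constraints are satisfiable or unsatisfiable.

Satisfiable

Try p = 7, q = 4, r = 1, s = 1.
Check constraint 2: r - s = 0; constraint 3: r + p = 8. The remaining constraints are straightforward to verify.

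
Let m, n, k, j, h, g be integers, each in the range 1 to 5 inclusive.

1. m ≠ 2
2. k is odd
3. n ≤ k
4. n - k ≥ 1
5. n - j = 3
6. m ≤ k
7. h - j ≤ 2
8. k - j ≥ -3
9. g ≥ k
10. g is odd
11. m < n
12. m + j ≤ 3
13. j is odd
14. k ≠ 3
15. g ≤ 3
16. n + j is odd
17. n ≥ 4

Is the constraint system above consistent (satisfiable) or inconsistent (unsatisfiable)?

From constraints 3 and 17: k ≥ n and n ≥ 4, so k ≥ 4. From constraints 9 and 15: k ≤ g and g ≤ 3, so k ≤ 3. But 3 < 4, so no value of k works.

Unsatisfiable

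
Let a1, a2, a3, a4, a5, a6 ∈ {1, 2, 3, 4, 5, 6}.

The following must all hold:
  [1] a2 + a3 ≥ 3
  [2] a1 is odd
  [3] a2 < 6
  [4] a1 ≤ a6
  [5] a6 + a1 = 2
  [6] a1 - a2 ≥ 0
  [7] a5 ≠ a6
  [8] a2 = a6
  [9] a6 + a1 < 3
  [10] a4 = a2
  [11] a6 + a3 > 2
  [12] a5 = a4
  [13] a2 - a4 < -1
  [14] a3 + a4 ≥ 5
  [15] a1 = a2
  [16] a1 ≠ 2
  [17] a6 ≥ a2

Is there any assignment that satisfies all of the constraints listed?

Unsatisfiable

From constraints 8, 10, and 12, a5 = a4 = a2 = a6, so a5 = a6. But constraint 7 says a5 ≠ a6. Contradiction.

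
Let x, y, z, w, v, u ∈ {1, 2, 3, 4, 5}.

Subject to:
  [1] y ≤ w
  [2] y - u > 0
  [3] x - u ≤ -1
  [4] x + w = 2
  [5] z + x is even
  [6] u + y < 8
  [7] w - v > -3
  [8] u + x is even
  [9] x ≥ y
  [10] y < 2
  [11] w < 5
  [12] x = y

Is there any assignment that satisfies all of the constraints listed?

Constraints 2, 3, and 9 give y ≤ x, x < u, u < y. Chaining: y ≤ x < u < y, which forces y < y — impossible.

Unsatisfiable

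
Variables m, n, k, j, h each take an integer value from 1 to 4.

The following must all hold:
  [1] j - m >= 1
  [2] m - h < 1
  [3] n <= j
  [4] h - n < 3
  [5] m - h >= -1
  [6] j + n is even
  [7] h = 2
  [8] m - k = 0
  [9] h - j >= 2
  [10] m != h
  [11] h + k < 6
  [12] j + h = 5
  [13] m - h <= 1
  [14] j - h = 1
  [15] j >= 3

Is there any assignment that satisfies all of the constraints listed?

Unsatisfiable

Constraints 1, 5, and 9 give j − m ≥ 1, m − h ≥ -1, h − j ≥ 2.
Adding all 3 inequalities: the left sides telescope to 0, and the right sides sum to 1 + (-1) + 2 = 2. So 0 ≥ 2, which is false.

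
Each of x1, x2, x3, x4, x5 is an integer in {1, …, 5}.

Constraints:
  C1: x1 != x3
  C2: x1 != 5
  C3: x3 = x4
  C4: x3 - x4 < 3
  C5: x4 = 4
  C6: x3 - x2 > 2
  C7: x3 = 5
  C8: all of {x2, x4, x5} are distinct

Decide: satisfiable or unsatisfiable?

Unsatisfiable

Constraint 7 fixes x3 = 5 and constraint 5 fixes x4 = 4, but constraint 3 requires x3 = x4. Since 5 ≠ 4, contradiction.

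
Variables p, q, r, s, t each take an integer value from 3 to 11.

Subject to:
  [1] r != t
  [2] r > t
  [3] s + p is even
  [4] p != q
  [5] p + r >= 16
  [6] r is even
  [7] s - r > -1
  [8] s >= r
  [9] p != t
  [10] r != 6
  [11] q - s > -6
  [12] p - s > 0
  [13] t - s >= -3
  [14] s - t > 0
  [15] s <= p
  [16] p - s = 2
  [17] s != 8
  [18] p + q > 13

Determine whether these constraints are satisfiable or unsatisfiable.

Satisfiable

Take p = 11, q = 4, r = 8, s = 9, t = 7. Then constraint 5: p + r = 19; constraint 7: s - r = 1; constraint 11: q - s = -5, and every other listed constraint is also met.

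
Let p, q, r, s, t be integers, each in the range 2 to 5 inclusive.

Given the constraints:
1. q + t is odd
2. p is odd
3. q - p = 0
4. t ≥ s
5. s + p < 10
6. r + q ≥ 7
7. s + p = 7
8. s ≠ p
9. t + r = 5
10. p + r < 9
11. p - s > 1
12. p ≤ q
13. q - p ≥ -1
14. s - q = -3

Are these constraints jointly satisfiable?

Satisfiable

Try p = 5, q = 5, r = 3, s = 2, t = 2.
Check constraint 3: q - p = 0; constraint 5: s + p = 7; constraint 6: r + q = 8. The remaining constraints are straightforward to verify.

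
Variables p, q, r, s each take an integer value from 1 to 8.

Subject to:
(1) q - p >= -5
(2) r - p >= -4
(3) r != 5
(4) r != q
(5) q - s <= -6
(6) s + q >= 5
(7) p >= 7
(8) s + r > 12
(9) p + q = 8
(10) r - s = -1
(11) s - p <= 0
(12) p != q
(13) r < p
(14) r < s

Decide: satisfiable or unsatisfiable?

Unsatisfiable

Constraints 1, 5, and 11 give p − s ≥ 0, s − q ≥ 6, q − p ≥ -5.
Adding all 3 inequalities: the left sides telescope to 0, and the right sides sum to 0 + 6 + (-5) = 1. So 0 ≥ 1, which is false.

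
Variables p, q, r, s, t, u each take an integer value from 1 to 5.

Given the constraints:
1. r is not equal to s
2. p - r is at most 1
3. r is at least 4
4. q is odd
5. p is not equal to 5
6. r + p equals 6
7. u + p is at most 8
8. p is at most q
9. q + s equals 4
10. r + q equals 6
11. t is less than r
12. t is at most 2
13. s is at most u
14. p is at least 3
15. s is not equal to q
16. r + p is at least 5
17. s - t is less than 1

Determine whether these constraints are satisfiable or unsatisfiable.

From constraint 3: r ≥ 4. From constraints 8 and 14: q ≥ p ≥ 3. Hence r + q ≥ 7. But constraint 10 requires r + q = 6, and 6 < 7. Contradiction.

Unsatisfiable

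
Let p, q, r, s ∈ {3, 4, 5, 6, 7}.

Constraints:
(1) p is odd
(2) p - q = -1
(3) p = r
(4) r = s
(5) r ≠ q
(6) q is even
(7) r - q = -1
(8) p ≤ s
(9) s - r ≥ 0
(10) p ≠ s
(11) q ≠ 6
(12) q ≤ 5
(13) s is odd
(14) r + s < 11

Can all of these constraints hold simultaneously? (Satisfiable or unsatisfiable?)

From constraints 3 and 4, p = r = s, so p = s. But constraint 10 says p ≠ s. Contradiction.

Unsatisfiable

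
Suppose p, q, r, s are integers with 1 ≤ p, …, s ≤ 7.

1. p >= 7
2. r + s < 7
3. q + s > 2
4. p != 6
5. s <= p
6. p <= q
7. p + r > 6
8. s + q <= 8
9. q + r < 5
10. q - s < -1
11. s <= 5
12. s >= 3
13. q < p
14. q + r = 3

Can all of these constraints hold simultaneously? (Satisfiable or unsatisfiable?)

From constraint 12: s ≥ 3. From constraints 1 and 6: q ≥ p ≥ 7. Hence s + q ≥ 10. But constraint 8 requires s + q ≤ 8, and 8 < 10. Contradiction.

Unsatisfiable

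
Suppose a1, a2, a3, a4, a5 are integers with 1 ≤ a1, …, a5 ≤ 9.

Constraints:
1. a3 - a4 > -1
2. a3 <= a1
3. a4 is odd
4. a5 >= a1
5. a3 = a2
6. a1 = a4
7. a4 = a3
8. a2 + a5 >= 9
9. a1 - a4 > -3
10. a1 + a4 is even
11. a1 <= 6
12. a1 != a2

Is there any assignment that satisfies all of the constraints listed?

From constraints 5, 6, and 7, a1 = a4 = a3 = a2, so a1 = a2. But constraint 12 says a1 ≠ a2. Contradiction.

Unsatisfiable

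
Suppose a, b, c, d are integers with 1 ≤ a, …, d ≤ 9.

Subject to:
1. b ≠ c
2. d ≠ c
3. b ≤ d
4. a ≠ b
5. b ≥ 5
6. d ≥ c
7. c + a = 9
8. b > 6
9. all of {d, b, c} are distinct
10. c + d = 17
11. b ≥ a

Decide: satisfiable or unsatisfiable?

Take a = 1, b = 7, c = 8, d = 9. Then constraint 7: c + a = 9; constraint 10: c + d = 17, and every other listed constraint is also met.

Satisfiable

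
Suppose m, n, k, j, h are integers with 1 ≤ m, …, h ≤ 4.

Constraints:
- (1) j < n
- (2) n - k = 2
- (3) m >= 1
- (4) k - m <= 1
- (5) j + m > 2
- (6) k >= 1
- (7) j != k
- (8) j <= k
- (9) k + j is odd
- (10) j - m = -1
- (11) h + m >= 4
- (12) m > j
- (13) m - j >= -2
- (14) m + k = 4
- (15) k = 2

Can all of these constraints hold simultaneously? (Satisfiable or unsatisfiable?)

One satisfying assignment is m = 2, n = 4, k = 2, j = 1, h = 4.
For the less obvious constraints — constraint 2: n - k = 2; constraint 4: k - m = 0 — and the others hold by inspection.

Satisfiable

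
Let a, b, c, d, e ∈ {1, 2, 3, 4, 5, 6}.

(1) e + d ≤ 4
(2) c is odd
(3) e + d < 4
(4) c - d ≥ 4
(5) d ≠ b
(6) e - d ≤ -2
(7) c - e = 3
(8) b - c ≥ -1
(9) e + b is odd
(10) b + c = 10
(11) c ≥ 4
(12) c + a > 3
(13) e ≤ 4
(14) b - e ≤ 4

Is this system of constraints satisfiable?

Constraints 4, 6, 8, and 14 give b − c ≥ -1, c − d ≥ 4, d − e ≥ 2, e − b ≥ -4.
Adding all 4 inequalities: the left sides telescope to 0, and the right sides sum to (-1) + 4 + 2 + (-4) = 1. So 0 ≥ 1, which is false.

Unsatisfiable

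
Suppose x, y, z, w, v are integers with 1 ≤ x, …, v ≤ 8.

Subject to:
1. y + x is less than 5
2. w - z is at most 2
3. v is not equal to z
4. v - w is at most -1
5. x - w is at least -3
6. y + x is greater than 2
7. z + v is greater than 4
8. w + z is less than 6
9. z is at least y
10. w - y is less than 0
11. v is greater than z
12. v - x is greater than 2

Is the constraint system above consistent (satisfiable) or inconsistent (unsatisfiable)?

Constraints 4, 9, 10, and 11 give z < v, v < w, w < y, y ≤ z. Chaining: z < v < w < y ≤ z, which forces z < z — impossible.

Unsatisfiable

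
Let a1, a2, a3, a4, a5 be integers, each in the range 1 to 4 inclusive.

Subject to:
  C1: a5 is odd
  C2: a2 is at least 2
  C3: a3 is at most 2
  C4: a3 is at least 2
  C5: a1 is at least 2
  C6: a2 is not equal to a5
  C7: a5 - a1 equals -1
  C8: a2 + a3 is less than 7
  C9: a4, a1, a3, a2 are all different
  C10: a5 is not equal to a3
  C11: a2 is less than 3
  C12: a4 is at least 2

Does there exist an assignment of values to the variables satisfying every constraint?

Constraints 2, 4, 5, and 12 confine each of a4, a1, a3, a2 to the 3 values {2, …, 4} (the domain already gives each ≤ 4).
Constraint 9 requires all 4 of them to be distinct, but only 3 values are available — impossible by the pigeonhole principle.

Unsatisfiable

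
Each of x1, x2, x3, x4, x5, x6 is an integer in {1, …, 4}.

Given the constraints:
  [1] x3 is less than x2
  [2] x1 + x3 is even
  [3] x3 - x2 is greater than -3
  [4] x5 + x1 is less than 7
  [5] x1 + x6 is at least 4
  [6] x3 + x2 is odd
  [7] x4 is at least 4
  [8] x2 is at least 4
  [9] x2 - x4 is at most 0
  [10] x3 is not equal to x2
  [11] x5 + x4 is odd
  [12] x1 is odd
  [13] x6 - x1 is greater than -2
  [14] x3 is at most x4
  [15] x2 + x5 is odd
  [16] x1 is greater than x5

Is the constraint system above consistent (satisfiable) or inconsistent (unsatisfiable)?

Satisfiable

One satisfying assignment is x1 = 3, x2 = 4, x3 = 3, x4 = 4, x5 = 1, x6 = 2.
For the less obvious constraints — constraint 3: x3 - x2 = -1; constraint 4: x5 + x1 = 4; constraint 5: x1 + x6 = 5 — and the others hold by inspection.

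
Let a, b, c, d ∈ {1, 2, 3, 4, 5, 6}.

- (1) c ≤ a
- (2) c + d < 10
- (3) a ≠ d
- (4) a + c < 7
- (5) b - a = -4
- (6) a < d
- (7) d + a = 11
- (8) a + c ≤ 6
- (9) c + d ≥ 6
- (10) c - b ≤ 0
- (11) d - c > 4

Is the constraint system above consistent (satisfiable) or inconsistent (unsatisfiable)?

Satisfiable

One satisfying assignment is a = 5, b = 1, c = 1, d = 6.
For the less obvious constraints — constraint 2: c + d = 7; constraint 4: a + c = 6; constraint 5: b - a = -4 — and the others hold by inspection.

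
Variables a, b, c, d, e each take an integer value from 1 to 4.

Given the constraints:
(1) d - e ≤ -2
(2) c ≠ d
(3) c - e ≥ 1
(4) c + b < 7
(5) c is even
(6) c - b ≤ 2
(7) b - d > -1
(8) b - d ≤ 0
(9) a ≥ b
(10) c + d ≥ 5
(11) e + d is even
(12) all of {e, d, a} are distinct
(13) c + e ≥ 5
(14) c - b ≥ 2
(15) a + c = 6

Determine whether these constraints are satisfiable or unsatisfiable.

Constraints 1, 3, 6, and 8 give c − e ≥ 1, e − d ≥ 2, d − b ≥ 0, b − c ≥ -2.
Adding all 4 inequalities: the left sides telescope to 0, and the right sides sum to 1 + 2 + 0 + (-2) = 1. So 0 ≥ 1, which is false.

Unsatisfiable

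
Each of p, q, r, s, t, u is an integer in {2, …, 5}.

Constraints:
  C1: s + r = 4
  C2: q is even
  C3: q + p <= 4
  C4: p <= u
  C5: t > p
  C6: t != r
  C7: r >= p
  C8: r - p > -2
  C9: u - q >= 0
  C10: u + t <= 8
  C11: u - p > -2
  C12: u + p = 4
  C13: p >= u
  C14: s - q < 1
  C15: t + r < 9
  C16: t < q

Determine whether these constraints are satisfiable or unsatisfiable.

Unsatisfiable

Constraints 5, 9, 13, and 16 give q ≤ u, u ≤ p, p < t, t < q. Chaining: q ≤ u ≤ p < t < q, which forces q < q — impossible.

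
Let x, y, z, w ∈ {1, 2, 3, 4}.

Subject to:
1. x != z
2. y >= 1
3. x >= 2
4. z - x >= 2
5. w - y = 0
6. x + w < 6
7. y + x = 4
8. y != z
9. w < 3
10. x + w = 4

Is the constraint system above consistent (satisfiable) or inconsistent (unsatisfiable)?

Satisfiable

The assignment x = 2, y = 2, z = 4, w = 2 works:
  constraint 4 holds since z - x = 2.
  constraint 5 holds since w - y = 0.
The rest check out directly.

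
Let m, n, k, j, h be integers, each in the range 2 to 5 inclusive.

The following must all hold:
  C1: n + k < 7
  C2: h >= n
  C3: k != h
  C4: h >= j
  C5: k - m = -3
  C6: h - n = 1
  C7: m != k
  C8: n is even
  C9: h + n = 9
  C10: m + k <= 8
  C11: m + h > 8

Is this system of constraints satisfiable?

Satisfiable

The assignment m = 5, n = 4, k = 2, j = 3, h = 5 works:
  constraint 1 holds since n + k = 6.
  constraint 5 holds since k - m = -3.
The rest check out directly.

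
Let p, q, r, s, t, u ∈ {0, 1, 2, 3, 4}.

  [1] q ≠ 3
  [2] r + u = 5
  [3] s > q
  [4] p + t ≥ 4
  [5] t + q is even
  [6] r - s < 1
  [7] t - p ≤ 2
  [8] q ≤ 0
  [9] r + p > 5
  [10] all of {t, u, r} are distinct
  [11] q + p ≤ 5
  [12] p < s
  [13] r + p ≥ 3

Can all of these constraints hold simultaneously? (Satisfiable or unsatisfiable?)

Satisfiable

One satisfying assignment is p = 3, q = 0, r = 3, s = 4, t = 4, u = 2.
For the less obvious constraints — constraint 2: r + u = 5; constraint 4: p + t = 7 — and the others hold by inspection.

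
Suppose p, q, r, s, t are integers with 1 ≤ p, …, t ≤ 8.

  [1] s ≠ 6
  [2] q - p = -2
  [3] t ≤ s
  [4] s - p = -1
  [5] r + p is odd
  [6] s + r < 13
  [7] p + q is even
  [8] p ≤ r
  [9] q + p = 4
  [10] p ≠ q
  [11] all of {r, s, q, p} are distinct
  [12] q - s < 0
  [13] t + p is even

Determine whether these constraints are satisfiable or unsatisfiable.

Setting (p, q, r, s, t) = (3, 1, 8, 2, 1) satisfies everything: constraint 2: q - p = -2; constraint 4: s - p = -1; constraint 6: s + r = 10, and the others follow.

Satisfiable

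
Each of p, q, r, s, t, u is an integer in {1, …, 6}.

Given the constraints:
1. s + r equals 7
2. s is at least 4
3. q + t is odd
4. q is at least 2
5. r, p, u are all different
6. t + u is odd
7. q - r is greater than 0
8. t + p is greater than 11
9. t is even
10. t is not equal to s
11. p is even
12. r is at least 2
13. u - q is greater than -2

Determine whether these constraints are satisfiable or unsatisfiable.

Setting (p, q, r, s, t, u) = (6, 3, 2, 5, 6, 3) satisfies everything: constraint 1: s + r = 7; constraint 7: q - r = 1, and the others follow.

Satisfiable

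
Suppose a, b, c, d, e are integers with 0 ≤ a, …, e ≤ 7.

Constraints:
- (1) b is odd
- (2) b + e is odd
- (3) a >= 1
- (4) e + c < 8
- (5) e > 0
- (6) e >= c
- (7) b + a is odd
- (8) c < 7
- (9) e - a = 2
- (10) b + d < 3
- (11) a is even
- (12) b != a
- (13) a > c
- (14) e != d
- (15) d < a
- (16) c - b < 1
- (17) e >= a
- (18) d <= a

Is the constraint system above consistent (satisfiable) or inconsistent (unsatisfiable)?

One satisfying assignment is a = 4, b = 1, c = 1, d = 1, e = 6.
For the less obvious constraints — constraint 4: e + c = 7; constraint 9: e - a = 2; constraint 10: b + d = 2 — and the others hold by inspection.

Satisfiable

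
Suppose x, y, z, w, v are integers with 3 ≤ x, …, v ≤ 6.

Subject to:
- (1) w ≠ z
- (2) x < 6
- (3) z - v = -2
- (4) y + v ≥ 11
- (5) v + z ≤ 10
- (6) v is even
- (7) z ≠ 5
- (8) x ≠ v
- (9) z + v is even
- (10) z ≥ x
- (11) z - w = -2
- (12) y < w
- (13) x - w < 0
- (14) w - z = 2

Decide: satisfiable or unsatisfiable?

Try x = 4, y = 5, z = 4, w = 6, v = 6.
Check constraint 3: z - v = -2; constraint 4: y + v = 11. The remaining constraints are straightforward to verify.

Satisfiable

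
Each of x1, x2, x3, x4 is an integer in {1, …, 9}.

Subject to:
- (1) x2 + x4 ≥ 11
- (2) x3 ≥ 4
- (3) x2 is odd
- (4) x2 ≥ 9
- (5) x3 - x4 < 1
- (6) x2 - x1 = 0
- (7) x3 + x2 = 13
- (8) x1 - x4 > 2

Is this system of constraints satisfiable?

Try x1 = 9, x2 = 9, x3 = 4, x4 = 5.
Check constraint 1: x2 + x4 = 14; constraint 5: x3 - x4 = -1; constraint 6: x2 - x1 = 0. The remaining constraints are straightforward to verify.

Satisfiable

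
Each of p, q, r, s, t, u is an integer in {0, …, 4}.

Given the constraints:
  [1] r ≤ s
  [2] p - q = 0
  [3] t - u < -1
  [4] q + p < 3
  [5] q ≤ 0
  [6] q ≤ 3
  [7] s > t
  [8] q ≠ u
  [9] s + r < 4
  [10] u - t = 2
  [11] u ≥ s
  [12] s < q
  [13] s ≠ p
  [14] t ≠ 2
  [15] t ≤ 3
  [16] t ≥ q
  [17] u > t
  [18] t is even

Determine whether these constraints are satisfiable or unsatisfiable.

Unsatisfiable

Constraints 7, 12, and 16 give t < s, s < q, q ≤ t. Chaining: t < s < q ≤ t, which forces t < t — impossible.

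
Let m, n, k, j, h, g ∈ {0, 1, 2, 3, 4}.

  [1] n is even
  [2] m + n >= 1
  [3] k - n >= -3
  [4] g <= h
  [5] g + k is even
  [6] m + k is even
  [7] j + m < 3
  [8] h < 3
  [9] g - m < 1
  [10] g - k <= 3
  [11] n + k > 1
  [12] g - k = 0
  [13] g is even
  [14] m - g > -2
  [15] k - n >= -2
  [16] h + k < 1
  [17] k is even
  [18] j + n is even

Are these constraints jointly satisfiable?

Satisfiable

Try m = 0, n = 2, k = 0, j = 2, h = 0, g = 0.
Check constraint 2: m + n = 2; constraint 3: k - n = -2. The remaining constraints are straightforward to verify.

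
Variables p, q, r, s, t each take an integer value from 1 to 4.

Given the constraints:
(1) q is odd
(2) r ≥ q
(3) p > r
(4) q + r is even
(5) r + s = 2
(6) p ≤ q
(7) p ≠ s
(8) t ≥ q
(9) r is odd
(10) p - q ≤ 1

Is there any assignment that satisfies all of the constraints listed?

Unsatisfiable

Constraints 2, 3, and 6 give r < p, p ≤ q, q ≤ r. Chaining: r < p ≤ q ≤ r, which forces r < r — impossible.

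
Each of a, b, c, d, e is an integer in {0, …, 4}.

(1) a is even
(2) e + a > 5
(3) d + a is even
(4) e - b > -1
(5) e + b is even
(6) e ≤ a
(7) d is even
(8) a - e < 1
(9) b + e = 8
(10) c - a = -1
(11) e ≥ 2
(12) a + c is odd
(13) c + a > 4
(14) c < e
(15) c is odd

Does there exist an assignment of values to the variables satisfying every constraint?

Setting (a, b, c, d, e) = (4, 4, 3, 4, 4) satisfies everything: constraint 2: e + a = 8; constraint 4: e - b = 0, and the others follow.

Satisfiable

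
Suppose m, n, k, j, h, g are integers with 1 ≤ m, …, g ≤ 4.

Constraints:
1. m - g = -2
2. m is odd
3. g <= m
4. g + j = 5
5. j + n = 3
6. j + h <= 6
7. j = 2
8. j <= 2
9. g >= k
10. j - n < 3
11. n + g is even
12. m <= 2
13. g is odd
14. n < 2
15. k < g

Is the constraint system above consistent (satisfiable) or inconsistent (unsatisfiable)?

From constraints 3 and 12: g ≤ m ≤ 2. From constraint 8: j ≤ 2. Hence g + j ≤ 4. But constraint 4 requires g + j = 5, and 5 > 4. Contradiction.

Unsatisfiable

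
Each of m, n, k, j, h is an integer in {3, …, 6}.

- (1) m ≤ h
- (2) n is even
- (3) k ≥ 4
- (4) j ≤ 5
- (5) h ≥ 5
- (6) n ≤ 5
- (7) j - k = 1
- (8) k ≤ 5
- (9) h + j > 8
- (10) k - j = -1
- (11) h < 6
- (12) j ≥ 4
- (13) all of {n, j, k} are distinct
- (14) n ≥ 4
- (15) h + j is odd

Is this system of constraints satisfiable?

Constraints 3, 4, 6, 8, 12, and 14 confine each of n, j, k to the 2 values {4, 5}.
Constraint 13 requires all 3 of them to be distinct, but only 2 values are available — impossible by the pigeonhole principle.

Unsatisfiable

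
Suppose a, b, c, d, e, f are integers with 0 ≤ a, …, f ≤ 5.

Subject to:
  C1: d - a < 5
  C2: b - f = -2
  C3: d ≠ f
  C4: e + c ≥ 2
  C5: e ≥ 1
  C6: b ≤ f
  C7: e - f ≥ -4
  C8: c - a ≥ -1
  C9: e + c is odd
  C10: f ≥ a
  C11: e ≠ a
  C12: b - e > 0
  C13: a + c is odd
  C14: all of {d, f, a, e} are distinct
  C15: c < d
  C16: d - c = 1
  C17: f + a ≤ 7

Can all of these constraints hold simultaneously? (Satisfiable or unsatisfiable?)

Satisfiable

Setting (a, b, c, d, e, f) = (3, 2, 4, 5, 1, 4) satisfies everything: constraint 1: d - a = 2; constraint 2: b - f = -2; constraint 4: e + c = 5, and the others follow.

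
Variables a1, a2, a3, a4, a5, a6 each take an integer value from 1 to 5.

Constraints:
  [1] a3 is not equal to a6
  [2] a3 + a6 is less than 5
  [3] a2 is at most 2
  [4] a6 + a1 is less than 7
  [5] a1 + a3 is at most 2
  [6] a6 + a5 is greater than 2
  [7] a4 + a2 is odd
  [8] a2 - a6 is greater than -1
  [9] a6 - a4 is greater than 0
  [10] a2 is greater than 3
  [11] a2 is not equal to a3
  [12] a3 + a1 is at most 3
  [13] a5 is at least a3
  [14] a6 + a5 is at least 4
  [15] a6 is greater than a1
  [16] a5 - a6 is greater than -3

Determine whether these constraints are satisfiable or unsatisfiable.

From constraint 10: a2 ≥ 4. From constraint 3: a2 ≤ 2. But 2 < 4, so no value of a2 works.

Unsatisfiable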